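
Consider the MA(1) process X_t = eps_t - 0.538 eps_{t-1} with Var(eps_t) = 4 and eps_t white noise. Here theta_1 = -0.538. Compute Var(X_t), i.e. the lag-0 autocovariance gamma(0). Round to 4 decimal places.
\gamma(0) = 5.1578

For an MA(q) process X_t = eps_t + sum_i theta_i eps_{t-i} with
Var(eps_t) = sigma^2, the variance is
  gamma(0) = sigma^2 * (1 + sum_i theta_i^2).
  sum_i theta_i^2 = (-0.538)^2 = 0.289444.
  gamma(0) = 4 * (1 + 0.289444) = 4 * 1.289444 = 5.157776, which rounds to 5.1578.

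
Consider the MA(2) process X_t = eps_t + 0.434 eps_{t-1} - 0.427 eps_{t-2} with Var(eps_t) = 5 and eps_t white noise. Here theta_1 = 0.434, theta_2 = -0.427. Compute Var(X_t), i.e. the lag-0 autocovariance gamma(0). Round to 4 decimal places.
\gamma(0) = 6.8534

For an MA(q) process X_t = eps_t + sum_i theta_i eps_{t-i} with
Var(eps_t) = sigma^2, the variance is
  gamma(0) = sigma^2 * (1 + sum_i theta_i^2).
  sum_i theta_i^2 = (0.434)^2 + (-0.427)^2 = 0.188356 + 0.182329 = 0.370685.
  gamma(0) = 5 * (1 + 0.370685) = 5 * 1.370685 = 6.853425, which rounds to 6.8534.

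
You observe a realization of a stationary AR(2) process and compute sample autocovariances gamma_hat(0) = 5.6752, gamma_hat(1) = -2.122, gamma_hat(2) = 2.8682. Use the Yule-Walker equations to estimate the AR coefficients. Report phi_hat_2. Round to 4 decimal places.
\hat\phi_{2} = 0.4250

The Yule-Walker equations for an AR(p) process read, in matrix form,
  Gamma_p phi = r_p,   with   (Gamma_p)_{ij} = gamma(|i - j|),
                       (r_p)_i = gamma(i),   i,j = 1..p.
Substitute the sample gammas (Toeplitz matrix and right-hand side of size 2):
  Gamma_p = [[5.6752, -2.122], [-2.122, 5.6752]]
  r_p     = [-2.122, 2.8682]
Written out:
  5.6752 phi_1 - 2.122 phi_2 = -2.122
  -2.122 phi_1 + 5.6752 phi_2 = 2.8682
Solve by Cramer's rule:
  det = gamma(0)^2 - gamma(1)^2 = (5.6752)^2 - (-2.122)^2 = 32.20789504 - 4.502884 = 27.70501104
  phi_hat_1 = [gamma(1) gamma(0) - gamma(1) gamma(2)] / det = [(-2.122)(5.6752) - (-2.122)(2.8682)] / 27.70501104 = -5.956454 / 27.70501104 = -0.215
  phi_hat_2 = [gamma(0) gamma(2) - gamma(1)^2] / det = [(5.6752)(2.8682) - (-2.122)^2] / 27.70501104 = 11.77472464 / 27.70501104 = 0.425
So phi_hat = [-0.2150, 0.4250].
Therefore phi_hat_2 = 0.4250.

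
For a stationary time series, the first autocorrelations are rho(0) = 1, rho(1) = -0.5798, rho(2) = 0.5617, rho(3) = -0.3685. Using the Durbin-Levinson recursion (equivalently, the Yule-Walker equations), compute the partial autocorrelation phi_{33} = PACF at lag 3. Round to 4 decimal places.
\phi_{33} = 0.0741

The PACF at lag k is phi_{kk}, the last component of the solution
to the Yule-Walker system G_k phi = r_k where
  (G_k)_{ij} = rho(|i - j|), (r_k)_i = rho(i), i,j = 1..k.
Equivalently, Durbin-Levinson gives phi_{kk} iteratively:
  phi_{11} = rho(1)
  phi_{kk} = [rho(k) - sum_{j=1..k-1} phi_{k-1,j} rho(k-j)]
            / [1 - sum_{j=1..k-1} phi_{k-1,j} rho(j)],
  phi_{k,j} = phi_{k-1,j} - phi_{kk} phi_{k-1,k-j},  j = 1..k-1.
Step k = 1:
  phi_11 = rho(1) = -0.5798.
Step k = 2:
  phi_22 = [rho(2) - phi_11 rho(1)] / [1 - phi_11 rho(1)] = [0.5617 - (-0.5798)(-0.5798)] / [1 - (-0.5798)(-0.5798)]
         = 0.22553196 / 0.66383196 = 0.339743.
  Update: phi_21 = phi_11 - phi_22 phi_11 = -0.5798 - (0.339743)(-0.5798) = -0.382817.
Step k = 3:
  phi_33 = [rho(3) - phi_21 rho(2) - phi_22 rho(1)] / [1 - phi_21 rho(1) - phi_22 rho(2)]
    numerator   = -0.3685 - (-0.382817)(0.5617) - (0.339743)(-0.5798) = 0.04351119
    denominator = 1 - (-0.382817)(-0.5798) - (0.339743)(0.5617) = 0.58720916
  phi_33 = 0.04351119 / 0.58720916 = 0.0741.
Therefore phi_{33} = 0.0741.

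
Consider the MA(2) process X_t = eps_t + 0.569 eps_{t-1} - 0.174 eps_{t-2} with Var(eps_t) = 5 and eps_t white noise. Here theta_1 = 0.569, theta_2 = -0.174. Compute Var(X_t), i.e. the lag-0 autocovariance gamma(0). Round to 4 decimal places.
\gamma(0) = 6.7702

For an MA(q) process X_t = eps_t + sum_i theta_i eps_{t-i} with
Var(eps_t) = sigma^2, the variance is
  gamma(0) = sigma^2 * (1 + sum_i theta_i^2).
  sum_i theta_i^2 = (0.569)^2 + (-0.174)^2 = 0.323761 + 0.030276 = 0.354037.
  gamma(0) = 5 * (1 + 0.354037) = 5 * 1.354037 = 6.770185, which rounds to 6.7702.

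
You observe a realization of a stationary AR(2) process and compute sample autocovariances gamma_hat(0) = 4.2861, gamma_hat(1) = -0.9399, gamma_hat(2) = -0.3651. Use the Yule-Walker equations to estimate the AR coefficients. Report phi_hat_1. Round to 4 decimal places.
\hat\phi_{1} = -0.2500

The Yule-Walker equations for an AR(p) process read, in matrix form,
  Gamma_p phi = r_p,   with   (Gamma_p)_{ij} = gamma(|i - j|),
                       (r_p)_i = gamma(i),   i,j = 1..p.
Substitute the sample gammas (Toeplitz matrix and right-hand side of size 2):
  Gamma_p = [[4.2861, -0.9399], [-0.9399, 4.2861]]
  r_p     = [-0.9399, -0.3651]
Written out:
  4.2861 phi_1 - 0.9399 phi_2 = -0.9399
  -0.9399 phi_1 + 4.2861 phi_2 = -0.3651
Solve by Cramer's rule:
  det = gamma(0)^2 - gamma(1)^2 = (4.2861)^2 - (-0.9399)^2 = 18.37065321 - 0.88341201 = 17.4872412
  phi_hat_1 = [gamma(1) gamma(0) - gamma(1) gamma(2)] / det = [(-0.9399)(4.2861) - (-0.9399)(-0.3651)] / 17.4872412 = -4.37166288 / 17.4872412 = -0.25
  phi_hat_2 = [gamma(0) gamma(2) - gamma(1)^2] / det = [(4.2861)(-0.3651) - (-0.9399)^2] / 17.4872412 = -2.44826712 / 17.4872412 = -0.14
So phi_hat = [-0.2500, -0.1400].
Therefore phi_hat_1 = -0.2500.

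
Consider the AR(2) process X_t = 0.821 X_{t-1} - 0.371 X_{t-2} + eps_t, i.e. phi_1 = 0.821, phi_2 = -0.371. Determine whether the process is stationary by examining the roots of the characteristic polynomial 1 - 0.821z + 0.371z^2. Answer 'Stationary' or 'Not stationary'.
\text{Stationary}

The AR(p) characteristic polynomial is P(z) = 1 - 0.821z + 0.371z^2.
Stationarity requires all roots to lie outside the unit circle, i.e. |z| > 1 for every root.
Set 1 + (-0.821) z + (0.371) z^2 = 0, i.e. a z^2 + b z + c = 0 with a = 0.371, b = -0.821, c = 1.
Discriminant D = b^2 - 4ac = (-0.821)^2 - 4*(0.371)*1 = 0.674041 - (1.484) = -0.809959.
D < 0, so the roots are the complex-conjugate pair z = (-b +/- i sqrt(-D)) / (2a) = 1.1065 +/- 1.2129i.
For a conjugate pair |z|^2 = z * conj(z) = (product of roots) = c/a = 1/(0.371) = 2.695418, so |z| = sqrt(2.695418) = 1.6418 for both roots.
Moduli of all roots: 1.6418, 1.6418.
All moduli strictly greater than 1? Yes.
Verdict: Stationary.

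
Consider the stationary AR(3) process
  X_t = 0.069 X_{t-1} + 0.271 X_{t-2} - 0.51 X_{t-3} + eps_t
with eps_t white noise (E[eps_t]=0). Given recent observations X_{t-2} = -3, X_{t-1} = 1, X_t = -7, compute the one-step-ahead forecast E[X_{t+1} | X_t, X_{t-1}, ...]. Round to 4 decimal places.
E[X_{t+1} \mid \mathcal F_t] = 1.3180

For an AR(p) model X_t = c + sum_i phi_i X_{t-i} + eps_t, the
one-step-ahead conditional mean is
  E[X_{t+1} | X_t, ...] = c + sum_i phi_i X_{t+1-i}.
Substitute known values:
  E[X_{t+1} | ...] = (0.069) * (-7) + (0.271) * (1) + (-0.51) * (-3)
                   = 1.3180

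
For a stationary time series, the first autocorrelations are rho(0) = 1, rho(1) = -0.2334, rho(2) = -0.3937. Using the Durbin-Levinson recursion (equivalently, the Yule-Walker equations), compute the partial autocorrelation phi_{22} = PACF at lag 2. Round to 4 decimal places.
\phi_{22} = -0.4740

The PACF at lag k is phi_{kk}, the last component of the solution
to the Yule-Walker system G_k phi = r_k where
  (G_k)_{ij} = rho(|i - j|), (r_k)_i = rho(i), i,j = 1..k.
Equivalently, Durbin-Levinson gives phi_{kk} iteratively:
  phi_{11} = rho(1)
  phi_{kk} = [rho(k) - sum_{j=1..k-1} phi_{k-1,j} rho(k-j)]
            / [1 - sum_{j=1..k-1} phi_{k-1,j} rho(j)],
  phi_{k,j} = phi_{k-1,j} - phi_{kk} phi_{k-1,k-j},  j = 1..k-1.
Step k = 1:
  phi_11 = rho(1) = -0.2334.
Step k = 2:
  phi_22 = [rho(2) - phi_11 rho(1)] / [1 - phi_11 rho(1)] = [-0.3937 - (-0.2334)(-0.2334)] / [1 - (-0.2334)(-0.2334)]
         = -0.44817556 / 0.94552444 = -0.474.
Therefore phi_{22} = -0.4740.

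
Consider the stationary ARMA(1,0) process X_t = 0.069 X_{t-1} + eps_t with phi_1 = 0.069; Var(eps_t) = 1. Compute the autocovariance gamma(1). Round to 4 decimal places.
\gamma(1) = 0.0693

Multiply the model equation by X_{t-k} and take expectations. With theta_0 = psi_0 = 1 and psi_j the MA(infinity) weights, this gives
  gamma(k) - sum_i phi_i gamma(k-i) = c_k,
  c_k = sigma^2 * sum_{j=k..q} theta_j psi_{j-k}   (c_k = 0 for k > q),
using gamma(-m) = gamma(m).
Pure AR (q = 0): c_0 = sigma^2 = 1, c_k = 0 for k >= 1.
Equations for k = 0 and k = 1 (AR order 1):
  gamma(0) = phi_1 gamma(1) + c_0
  gamma(1) = phi_1 gamma(0) + c_1
Substituting the second into the first: gamma(0) (1 - phi_1^2) = c_0 + phi_1 c_1, so
  gamma(0) = c_0 / (1 - phi_1^2) = 1 / (1 - (0.069)^2) = 1 / 0.995239 = 1.004784.
  gamma(1) = phi_1 gamma(0) = (0.069)(1.004784) = 0.06933.
Therefore gamma(1) = 0.0693 (to 4 decimal places).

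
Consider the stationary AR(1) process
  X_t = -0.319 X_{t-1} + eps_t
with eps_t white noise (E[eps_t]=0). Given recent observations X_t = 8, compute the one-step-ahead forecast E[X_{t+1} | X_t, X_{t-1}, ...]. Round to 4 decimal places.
E[X_{t+1} \mid \mathcal F_t] = -2.5520

For an AR(p) model X_t = c + sum_i phi_i X_{t-i} + eps_t, the
one-step-ahead conditional mean is
  E[X_{t+1} | X_t, ...] = c + sum_i phi_i X_{t+1-i}.
Substitute known values:
  E[X_{t+1} | ...] = (-0.319) * (8)
                   = -2.5520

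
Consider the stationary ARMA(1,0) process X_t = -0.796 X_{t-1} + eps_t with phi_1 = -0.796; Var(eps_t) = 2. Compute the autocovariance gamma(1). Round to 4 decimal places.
\gamma(1) = -4.3452

Multiply the model equation by X_{t-k} and take expectations. With theta_0 = psi_0 = 1 and psi_j the MA(infinity) weights, this gives
  gamma(k) - sum_i phi_i gamma(k-i) = c_k,
  c_k = sigma^2 * sum_{j=k..q} theta_j psi_{j-k}   (c_k = 0 for k > q),
using gamma(-m) = gamma(m).
Pure AR (q = 0): c_0 = sigma^2 = 2, c_k = 0 for k >= 1.
Equations for k = 0 and k = 1 (AR order 1):
  gamma(0) = phi_1 gamma(1) + c_0
  gamma(1) = phi_1 gamma(0) + c_1
Substituting the second into the first: gamma(0) (1 - phi_1^2) = c_0 + phi_1 c_1, so
  gamma(0) = c_0 / (1 - phi_1^2) = 2 / (1 - (-0.796)^2) = 2 / 0.366384 = 5.458754.
  gamma(1) = phi_1 gamma(0) = (-0.796)(5.458754) = -4.345168.
Therefore gamma(1) = -4.3452 (to 4 decimal places).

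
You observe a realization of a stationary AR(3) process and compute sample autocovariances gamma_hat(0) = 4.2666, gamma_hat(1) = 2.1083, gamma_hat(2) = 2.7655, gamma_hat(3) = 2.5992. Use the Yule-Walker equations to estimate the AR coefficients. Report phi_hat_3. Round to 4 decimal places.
\hat\phi_{3} = 0.3630

The Yule-Walker equations for an AR(p) process read, in matrix form,
  Gamma_p phi = r_p,   with   (Gamma_p)_{ij} = gamma(|i - j|),
                       (r_p)_i = gamma(i),   i,j = 1..p.
Substitute the sample gammas (Toeplitz matrix and right-hand side of size 3):
  Gamma_p = [[4.2666, 2.1083, 2.7655], [2.1083, 4.2666, 2.1083], [2.7655, 2.1083, 4.2666]]
  r_p     = [2.1083, 2.7655, 2.5992]
Written out (R1..R3):
  (R1) 4.2666 phi_1 + 2.1083 phi_2 + 2.7655 phi_3 = 2.1083
  (R2) 2.1083 phi_1 + 4.2666 phi_2 + 2.1083 phi_3 = 2.7655
  (R3) 2.7655 phi_1 + 2.1083 phi_2 + 4.2666 phi_3 = 2.5992
Gaussian elimination:
  R2 <- R2 - (2.1083/4.2666) R1 = R2 - (0.494141) R1:  3.224804 phi_2 + 0.741754 phi_3 = 1.723704
  R3 <- R3 - (2.7655/4.2666) R1 = R3 - (0.648174) R1:  0.741754 phi_2 + 2.474074 phi_3 = 1.232654
  R3 <- R3 - (0.741754/3.224804) R2 = R3 - (0.230015) R2:  2.303459 phi_3 = 0.836176
Back-substitution:
  phi_hat_3 = 0.836176 / 2.303459 = 0.363009
  phi_hat_2 = (1.723704 - (0.741754)(0.363009)) / 3.224804 = 0.451017
  phi_hat_1 = (2.1083 - (2.1083)(0.451017) - (2.7655)(0.363009)) / 4.2666 = 0.035982
So phi_hat = [0.0360, 0.4510, 0.3630].
Therefore phi_hat_3 = 0.3630.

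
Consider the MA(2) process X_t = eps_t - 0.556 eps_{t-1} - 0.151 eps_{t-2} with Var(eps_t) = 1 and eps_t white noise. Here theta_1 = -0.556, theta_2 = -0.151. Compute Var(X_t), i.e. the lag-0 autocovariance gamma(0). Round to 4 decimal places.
\gamma(0) = 1.3319

For an MA(q) process X_t = eps_t + sum_i theta_i eps_{t-i} with
Var(eps_t) = sigma^2, the variance is
  gamma(0) = sigma^2 * (1 + sum_i theta_i^2).
  sum_i theta_i^2 = (-0.556)^2 + (-0.151)^2 = 0.309136 + 0.022801 = 0.331937.
  gamma(0) = 1 * (1 + 0.331937) = 1 * 1.331937 = 1.331937, which rounds to 1.3319.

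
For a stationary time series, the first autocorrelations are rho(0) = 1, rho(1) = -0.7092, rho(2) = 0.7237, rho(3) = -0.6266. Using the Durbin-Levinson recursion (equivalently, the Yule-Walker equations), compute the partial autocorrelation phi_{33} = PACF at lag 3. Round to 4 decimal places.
\phi_{33} = -0.0660

The PACF at lag k is phi_{kk}, the last component of the solution
to the Yule-Walker system G_k phi = r_k where
  (G_k)_{ij} = rho(|i - j|), (r_k)_i = rho(i), i,j = 1..k.
Equivalently, Durbin-Levinson gives phi_{kk} iteratively:
  phi_{11} = rho(1)
  phi_{kk} = [rho(k) - sum_{j=1..k-1} phi_{k-1,j} rho(k-j)]
            / [1 - sum_{j=1..k-1} phi_{k-1,j} rho(j)],
  phi_{k,j} = phi_{k-1,j} - phi_{kk} phi_{k-1,k-j},  j = 1..k-1.
Step k = 1:
  phi_11 = rho(1) = -0.7092.
Step k = 2:
  phi_22 = [rho(2) - phi_11 rho(1)] / [1 - phi_11 rho(1)] = [0.7237 - (-0.7092)(-0.7092)] / [1 - (-0.7092)(-0.7092)]
         = 0.22073536 / 0.49703536 = 0.444104.
  Update: phi_21 = phi_11 - phi_22 phi_11 = -0.7092 - (0.444104)(-0.7092) = -0.394241.
Step k = 3:
  phi_33 = [rho(3) - phi_21 rho(2) - phi_22 rho(1)] / [1 - phi_21 rho(1) - phi_22 rho(2)]
    numerator   = -0.6266 - (-0.394241)(0.7237) - (0.444104)(-0.7092) = -0.02632892
    denominator = 1 - (-0.394241)(-0.7092) - (0.444104)(0.7237) = 0.39900592
  phi_33 = -0.02632892 / 0.39900592 = -0.066.
Therefore phi_{33} = -0.0660.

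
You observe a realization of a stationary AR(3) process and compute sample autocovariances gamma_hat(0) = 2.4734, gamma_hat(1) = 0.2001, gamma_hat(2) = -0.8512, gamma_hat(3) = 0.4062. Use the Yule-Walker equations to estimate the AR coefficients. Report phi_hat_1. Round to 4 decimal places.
\hat\phi_{1} = 0.2030

The Yule-Walker equations for an AR(p) process read, in matrix form,
  Gamma_p phi = r_p,   with   (Gamma_p)_{ij} = gamma(|i - j|),
                       (r_p)_i = gamma(i),   i,j = 1..p.
Substitute the sample gammas (Toeplitz matrix and right-hand side of size 3):
  Gamma_p = [[2.4734, 0.2001, -0.8512], [0.2001, 2.4734, 0.2001], [-0.8512, 0.2001, 2.4734]]
  r_p     = [0.2001, -0.8512, 0.4062]
Written out (R1..R3):
  (R1) 2.4734 phi_1 + 0.2001 phi_2 - 0.8512 phi_3 = 0.2001
  (R2) 0.2001 phi_1 + 2.4734 phi_2 + 0.2001 phi_3 = -0.8512
  (R3) -0.8512 phi_1 + 0.2001 phi_2 + 2.4734 phi_3 = 0.4062
Gaussian elimination:
  R2 <- R2 - (0.2001/2.4734) R1 = R2 - (0.080901) R1:  2.457212 phi_2 + 0.268963 phi_3 = -0.867388
  R3 <- R3 - (-0.8512/2.4734) R1 = R3 - (-0.344142) R1:  0.268963 phi_2 + 2.180467 phi_3 = 0.475063
  R3 <- R3 - (0.268963/2.457212) R2 = R3 - (0.109459) R2:  2.151026 phi_3 = 0.570006
Back-substitution:
  phi_hat_3 = 0.570006 / 2.151026 = 0.264992
  phi_hat_2 = (-0.867388 - (0.268963)(0.264992)) / 2.457212 = -0.382003
  phi_hat_1 = (0.2001 - (0.2001)(-0.382003) - (-0.8512)(0.264992)) / 2.4734 = 0.203
So phi_hat = [0.2030, -0.3820, 0.2650].
Therefore phi_hat_1 = 0.2030.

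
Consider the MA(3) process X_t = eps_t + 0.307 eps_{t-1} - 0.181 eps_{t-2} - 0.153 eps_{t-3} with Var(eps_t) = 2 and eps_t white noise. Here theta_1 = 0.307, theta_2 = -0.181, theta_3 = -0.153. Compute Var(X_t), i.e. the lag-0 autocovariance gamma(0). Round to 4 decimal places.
\gamma(0) = 2.3008

For an MA(q) process X_t = eps_t + sum_i theta_i eps_{t-i} with
Var(eps_t) = sigma^2, the variance is
  gamma(0) = sigma^2 * (1 + sum_i theta_i^2).
  sum_i theta_i^2 = (0.307)^2 + (-0.181)^2 + (-0.153)^2 = 0.094249 + 0.032761 + 0.023409 = 0.150419.
  gamma(0) = 2 * (1 + 0.150419) = 2 * 1.150419 = 2.300838, which rounds to 2.3008.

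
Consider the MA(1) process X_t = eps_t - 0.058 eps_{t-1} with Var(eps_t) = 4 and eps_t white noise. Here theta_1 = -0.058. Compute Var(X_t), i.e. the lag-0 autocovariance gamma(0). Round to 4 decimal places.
\gamma(0) = 4.0135

For an MA(q) process X_t = eps_t + sum_i theta_i eps_{t-i} with
Var(eps_t) = sigma^2, the variance is
  gamma(0) = sigma^2 * (1 + sum_i theta_i^2).
  sum_i theta_i^2 = (-0.058)^2 = 0.003364.
  gamma(0) = 4 * (1 + 0.003364) = 4 * 1.003364 = 4.013456, which rounds to 4.0135.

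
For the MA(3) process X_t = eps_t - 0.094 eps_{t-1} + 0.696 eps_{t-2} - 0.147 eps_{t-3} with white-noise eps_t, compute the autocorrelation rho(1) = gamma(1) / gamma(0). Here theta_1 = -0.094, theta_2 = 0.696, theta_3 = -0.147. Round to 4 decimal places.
\rho(1) = -0.1728

For an MA(q) process with theta_0 = 1, the autocovariance is
  gamma(k) = sigma^2 * sum_{i=0..q-k} theta_i * theta_{i+k},
and rho(k) = gamma(k) / gamma(0). Sigma^2 cancels.
  numerator   = (1)*(-0.094) + (-0.094)*(0.696) + (0.696)*(-0.147) = -0.261736.
  denominator = (1)^2 + (-0.094)^2 + (0.696)^2 + (-0.147)^2 = 1.514861.
  rho(1) = -0.261736 / 1.514861 = -0.1728.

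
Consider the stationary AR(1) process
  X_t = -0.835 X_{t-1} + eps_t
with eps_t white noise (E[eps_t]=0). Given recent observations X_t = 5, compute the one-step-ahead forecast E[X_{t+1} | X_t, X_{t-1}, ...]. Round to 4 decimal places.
E[X_{t+1} \mid \mathcal F_t] = -4.1750

For an AR(p) model X_t = c + sum_i phi_i X_{t-i} + eps_t, the
one-step-ahead conditional mean is
  E[X_{t+1} | X_t, ...] = c + sum_i phi_i X_{t+1-i}.
Substitute known values:
  E[X_{t+1} | ...] = (-0.835) * (5)
                   = -4.1750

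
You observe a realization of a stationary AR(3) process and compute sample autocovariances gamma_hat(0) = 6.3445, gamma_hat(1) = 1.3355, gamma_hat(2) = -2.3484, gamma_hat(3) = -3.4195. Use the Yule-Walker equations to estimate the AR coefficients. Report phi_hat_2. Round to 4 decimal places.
\hat\phi_{2} = -0.3030

The Yule-Walker equations for an AR(p) process read, in matrix form,
  Gamma_p phi = r_p,   with   (Gamma_p)_{ij} = gamma(|i - j|),
                       (r_p)_i = gamma(i),   i,j = 1..p.
Substitute the sample gammas (Toeplitz matrix and right-hand side of size 3):
  Gamma_p = [[6.3445, 1.3355, -2.3484], [1.3355, 6.3445, 1.3355], [-2.3484, 1.3355, 6.3445]]
  r_p     = [1.3355, -2.3484, -3.4195]
Written out (R1..R3):
  (R1) 6.3445 phi_1 + 1.3355 phi_2 - 2.3484 phi_3 = 1.3355
  (R2) 1.3355 phi_1 + 6.3445 phi_2 + 1.3355 phi_3 = -2.3484
  (R3) -2.3484 phi_1 + 1.3355 phi_2 + 6.3445 phi_3 = -3.4195
Gaussian elimination:
  R2 <- R2 - (1.3355/6.3445) R1 = R2 - (0.210497) R1:  6.063381 phi_2 + 1.829832 phi_3 = -2.629519
  R3 <- R3 - (-2.3484/6.3445) R1 = R3 - (-0.370147) R1:  1.829832 phi_2 + 5.475246 phi_3 = -2.925168
  R3 <- R3 - (1.829832/6.063381) R2 = R3 - (0.301784) R2:  4.923032 phi_3 = -2.131621
Back-substitution:
  phi_hat_3 = -2.131621 / 4.923032 = -0.43299
  phi_hat_2 = (-2.629519 - (1.829832)(-0.43299)) / 6.063381 = -0.303003
  phi_hat_1 = (1.3355 - (1.3355)(-0.303003) - (-2.3484)(-0.43299)) / 6.3445 = 0.114009
So phi_hat = [0.1140, -0.3030, -0.4330].
Therefore phi_hat_2 = -0.3030.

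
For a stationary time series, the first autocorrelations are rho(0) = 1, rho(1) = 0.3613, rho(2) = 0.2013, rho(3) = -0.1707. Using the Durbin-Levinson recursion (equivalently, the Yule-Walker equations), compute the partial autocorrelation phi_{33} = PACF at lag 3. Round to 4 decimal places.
\phi_{33} = -0.3090

The PACF at lag k is phi_{kk}, the last component of the solution
to the Yule-Walker system G_k phi = r_k where
  (G_k)_{ij} = rho(|i - j|), (r_k)_i = rho(i), i,j = 1..k.
Equivalently, Durbin-Levinson gives phi_{kk} iteratively:
  phi_{11} = rho(1)
  phi_{kk} = [rho(k) - sum_{j=1..k-1} phi_{k-1,j} rho(k-j)]
            / [1 - sum_{j=1..k-1} phi_{k-1,j} rho(j)],
  phi_{k,j} = phi_{k-1,j} - phi_{kk} phi_{k-1,k-j},  j = 1..k-1.
Step k = 1:
  phi_11 = rho(1) = 0.3613.
Step k = 2:
  phi_22 = [rho(2) - phi_11 rho(1)] / [1 - phi_11 rho(1)] = [0.2013 - (0.3613)(0.3613)] / [1 - (0.3613)(0.3613)]
         = 0.07076231 / 0.86946231 = 0.081386.
  Update: phi_21 = phi_11 - phi_22 phi_11 = 0.3613 - (0.081386)(0.3613) = 0.331895.
Step k = 3:
  phi_33 = [rho(3) - phi_21 rho(2) - phi_22 rho(1)] / [1 - phi_21 rho(1) - phi_22 rho(2)]
    numerator   = -0.1707 - (0.331895)(0.2013) - (0.081386)(0.3613) = -0.26691536
    denominator = 1 - (0.331895)(0.3613) - (0.081386)(0.2013) = 0.86370323
  phi_33 = -0.26691536 / 0.86370323 = -0.309.
Therefore phi_{33} = -0.3090.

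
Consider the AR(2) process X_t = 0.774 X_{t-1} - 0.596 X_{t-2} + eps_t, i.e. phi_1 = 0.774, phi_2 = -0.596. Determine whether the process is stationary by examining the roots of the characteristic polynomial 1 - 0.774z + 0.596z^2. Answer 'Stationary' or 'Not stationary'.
\text{Stationary}

The AR(p) characteristic polynomial is P(z) = 1 - 0.774z + 0.596z^2.
Stationarity requires all roots to lie outside the unit circle, i.e. |z| > 1 for every root.
Set 1 + (-0.774) z + (0.596) z^2 = 0, i.e. a z^2 + b z + c = 0 with a = 0.596, b = -0.774, c = 1.
Discriminant D = b^2 - 4ac = (-0.774)^2 - 4*(0.596)*1 = 0.599076 - (2.384) = -1.784924.
D < 0, so the roots are the complex-conjugate pair z = (-b +/- i sqrt(-D)) / (2a) = 0.6493 +/- 1.1208i.
For a conjugate pair |z|^2 = z * conj(z) = (product of roots) = c/a = 1/(0.596) = 1.677852, so |z| = sqrt(1.677852) = 1.2953 for both roots.
Moduli of all roots: 1.2953, 1.2953.
All moduli strictly greater than 1? Yes.
Verdict: Stationary.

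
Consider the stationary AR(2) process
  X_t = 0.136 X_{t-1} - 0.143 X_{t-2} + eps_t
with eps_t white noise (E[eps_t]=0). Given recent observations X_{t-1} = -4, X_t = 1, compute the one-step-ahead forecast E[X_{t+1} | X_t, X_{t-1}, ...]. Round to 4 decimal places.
E[X_{t+1} \mid \mathcal F_t] = 0.7080

For an AR(p) model X_t = c + sum_i phi_i X_{t-i} + eps_t, the
one-step-ahead conditional mean is
  E[X_{t+1} | X_t, ...] = c + sum_i phi_i X_{t+1-i}.
Substitute known values:
  E[X_{t+1} | ...] = (0.136) * (1) + (-0.143) * (-4)
                   = 0.7080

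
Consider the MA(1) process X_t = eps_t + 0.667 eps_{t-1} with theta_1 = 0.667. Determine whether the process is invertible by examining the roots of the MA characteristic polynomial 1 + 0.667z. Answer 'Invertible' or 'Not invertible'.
\text{Invertible}

The MA(q) characteristic polynomial is P(z) = 1 + 0.667z.
Invertibility requires all roots to lie outside the unit circle, i.e. |z| > 1 for every root.
This is linear in z: 1 + (0.667) z = 0  =>  z = -1/(0.667) = -1.49925,  |z| = 1.49925.
Moduli of all roots: 1.4993.
All moduli strictly greater than 1? Yes.
Verdict: Invertible.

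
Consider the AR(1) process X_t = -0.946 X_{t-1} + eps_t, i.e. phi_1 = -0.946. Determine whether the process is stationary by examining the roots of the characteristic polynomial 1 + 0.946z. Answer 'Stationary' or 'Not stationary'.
\text{Stationary}

The AR(p) characteristic polynomial is P(z) = 1 + 0.946z.
Stationarity requires all roots to lie outside the unit circle, i.e. |z| > 1 for every root.
This is linear in z: 1 + (0.946) z = 0  =>  z = -1/(0.946) = -1.057082,  |z| = 1.057082.
Moduli of all roots: 1.0571.
All moduli strictly greater than 1? Yes.
Verdict: Stationary.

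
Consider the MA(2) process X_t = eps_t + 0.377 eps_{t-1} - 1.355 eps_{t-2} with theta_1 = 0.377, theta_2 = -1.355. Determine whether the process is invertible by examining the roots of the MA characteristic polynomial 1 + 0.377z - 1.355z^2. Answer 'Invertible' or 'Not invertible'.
\text{Not invertible}

The MA(q) characteristic polynomial is P(z) = 1 + 0.377z - 1.355z^2.
Invertibility requires all roots to lie outside the unit circle, i.e. |z| > 1 for every root.
Set 1 + (0.377) z + (-1.355) z^2 = 0, i.e. a z^2 + b z + c = 0 with a = -1.355, b = 0.377, c = 1.
Discriminant D = b^2 - 4ac = (0.377)^2 - 4*(-1.355)*1 = 0.142129 - (-5.42) = 5.562129.
D >= 0, so the roots are real: z = (-b +/- sqrt(D)) / (2a) = (-0.377 +/- 2.358417) / (-2.71).
  z_1 = (-0.377 + 2.358417) / (-2.71) = -0.7312,   |z_1| = 0.7312.
  z_2 = (-0.377 - 2.358417) / (-2.71) = 1.0094,   |z_2| = 1.0094.
Moduli of all roots: 0.7312, 1.0094.
All moduli strictly greater than 1? No.
Verdict: Not invertible.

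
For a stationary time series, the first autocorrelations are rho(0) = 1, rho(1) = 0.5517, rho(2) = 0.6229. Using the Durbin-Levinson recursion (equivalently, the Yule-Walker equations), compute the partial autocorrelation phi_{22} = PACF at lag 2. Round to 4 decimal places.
\phi_{22} = 0.4579

The PACF at lag k is phi_{kk}, the last component of the solution
to the Yule-Walker system G_k phi = r_k where
  (G_k)_{ij} = rho(|i - j|), (r_k)_i = rho(i), i,j = 1..k.
Equivalently, Durbin-Levinson gives phi_{kk} iteratively:
  phi_{11} = rho(1)
  phi_{kk} = [rho(k) - sum_{j=1..k-1} phi_{k-1,j} rho(k-j)]
            / [1 - sum_{j=1..k-1} phi_{k-1,j} rho(j)],
  phi_{k,j} = phi_{k-1,j} - phi_{kk} phi_{k-1,k-j},  j = 1..k-1.
Step k = 1:
  phi_11 = rho(1) = 0.5517.
Step k = 2:
  phi_22 = [rho(2) - phi_11 rho(1)] / [1 - phi_11 rho(1)] = [0.6229 - (0.5517)(0.5517)] / [1 - (0.5517)(0.5517)]
         = 0.31852711 / 0.69562711 = 0.4579.
Therefore phi_{22} = 0.4579.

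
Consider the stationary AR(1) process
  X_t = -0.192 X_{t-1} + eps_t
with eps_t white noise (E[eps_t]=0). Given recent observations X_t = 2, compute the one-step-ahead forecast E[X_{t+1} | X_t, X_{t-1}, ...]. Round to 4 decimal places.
E[X_{t+1} \mid \mathcal F_t] = -0.3840

For an AR(p) model X_t = c + sum_i phi_i X_{t-i} + eps_t, the
one-step-ahead conditional mean is
  E[X_{t+1} | X_t, ...] = c + sum_i phi_i X_{t+1-i}.
Substitute known values:
  E[X_{t+1} | ...] = (-0.192) * (2)
                   = -0.3840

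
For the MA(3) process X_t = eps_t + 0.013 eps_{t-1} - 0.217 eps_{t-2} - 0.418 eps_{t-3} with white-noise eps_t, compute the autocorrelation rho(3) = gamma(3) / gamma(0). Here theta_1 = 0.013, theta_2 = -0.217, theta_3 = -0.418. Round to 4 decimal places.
\rho(3) = -0.3421

For an MA(q) process with theta_0 = 1, the autocovariance is
  gamma(k) = sigma^2 * sum_{i=0..q-k} theta_i * theta_{i+k},
and rho(k) = gamma(k) / gamma(0). Sigma^2 cancels.
  numerator   = (1)*(-0.418) = -0.418.
  denominator = (1)^2 + (0.013)^2 + (-0.217)^2 + (-0.418)^2 = 1.221982.
  rho(3) = -0.418 / 1.221982 = -0.3421.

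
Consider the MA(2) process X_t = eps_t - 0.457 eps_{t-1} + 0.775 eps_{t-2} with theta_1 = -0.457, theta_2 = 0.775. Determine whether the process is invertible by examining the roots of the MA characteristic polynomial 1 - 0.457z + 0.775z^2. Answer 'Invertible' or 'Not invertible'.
\text{Invertible}

The MA(q) characteristic polynomial is P(z) = 1 - 0.457z + 0.775z^2.
Invertibility requires all roots to lie outside the unit circle, i.e. |z| > 1 for every root.
Set 1 + (-0.457) z + (0.775) z^2 = 0, i.e. a z^2 + b z + c = 0 with a = 0.775, b = -0.457, c = 1.
Discriminant D = b^2 - 4ac = (-0.457)^2 - 4*(0.775)*1 = 0.208849 - (3.1) = -2.891151.
D < 0, so the roots are the complex-conjugate pair z = (-b +/- i sqrt(-D)) / (2a) = 0.2948 +/- 1.097i.
For a conjugate pair |z|^2 = z * conj(z) = (product of roots) = c/a = 1/(0.775) = 1.290323, so |z| = sqrt(1.290323) = 1.1359 for both roots.
Moduli of all roots: 1.1359, 1.1359.
All moduli strictly greater than 1? Yes.
Verdict: Invertible.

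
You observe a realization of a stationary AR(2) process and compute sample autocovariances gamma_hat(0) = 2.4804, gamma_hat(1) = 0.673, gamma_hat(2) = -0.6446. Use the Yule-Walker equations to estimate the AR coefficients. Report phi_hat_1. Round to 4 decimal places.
\hat\phi_{1} = 0.3690

The Yule-Walker equations for an AR(p) process read, in matrix form,
  Gamma_p phi = r_p,   with   (Gamma_p)_{ij} = gamma(|i - j|),
                       (r_p)_i = gamma(i),   i,j = 1..p.
Substitute the sample gammas (Toeplitz matrix and right-hand side of size 2):
  Gamma_p = [[2.4804, 0.673], [0.673, 2.4804]]
  r_p     = [0.673, -0.6446]
Written out:
  2.4804 phi_1 + 0.673 phi_2 = 0.673
  0.673 phi_1 + 2.4804 phi_2 = -0.6446
Solve by Cramer's rule:
  det = gamma(0)^2 - gamma(1)^2 = (2.4804)^2 - (0.673)^2 = 6.15238416 - 0.452929 = 5.69945516
  phi_hat_1 = [gamma(1) gamma(0) - gamma(1) gamma(2)] / det = [(0.673)(2.4804) - (0.673)(-0.6446)] / 5.69945516 = 2.103125 / 5.69945516 = 0.369
  phi_hat_2 = [gamma(0) gamma(2) - gamma(1)^2] / det = [(2.4804)(-0.6446) - (0.673)^2] / 5.69945516 = -2.05179484 / 5.69945516 = -0.36
So phi_hat = [0.3690, -0.3600].
Therefore phi_hat_1 = 0.3690.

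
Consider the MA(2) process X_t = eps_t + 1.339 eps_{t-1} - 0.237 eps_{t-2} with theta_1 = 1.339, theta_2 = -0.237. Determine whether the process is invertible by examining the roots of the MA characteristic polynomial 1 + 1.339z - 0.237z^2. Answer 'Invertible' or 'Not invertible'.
\text{Not invertible}

The MA(q) characteristic polynomial is P(z) = 1 + 1.339z - 0.237z^2.
Invertibility requires all roots to lie outside the unit circle, i.e. |z| > 1 for every root.
Set 1 + (1.339) z + (-0.237) z^2 = 0, i.e. a z^2 + b z + c = 0 with a = -0.237, b = 1.339, c = 1.
Discriminant D = b^2 - 4ac = (1.339)^2 - 4*(-0.237)*1 = 1.792921 - (-0.948) = 2.740921.
D >= 0, so the roots are real: z = (-b +/- sqrt(D)) / (2a) = (-1.339 +/- 1.655573) / (-0.474).
  z_1 = (-1.339 + 1.655573) / (-0.474) = -0.6679,   |z_1| = 0.6679.
  z_2 = (-1.339 - 1.655573) / (-0.474) = 6.3177,   |z_2| = 6.3177.
Moduli of all roots: 0.6679, 6.3177.
All moduli strictly greater than 1? No.
Verdict: Not invertible.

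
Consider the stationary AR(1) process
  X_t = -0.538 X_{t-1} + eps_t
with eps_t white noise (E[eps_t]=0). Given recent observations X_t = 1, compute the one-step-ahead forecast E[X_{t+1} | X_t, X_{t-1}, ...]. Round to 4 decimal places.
E[X_{t+1} \mid \mathcal F_t] = -0.5380

For an AR(p) model X_t = c + sum_i phi_i X_{t-i} + eps_t, the
one-step-ahead conditional mean is
  E[X_{t+1} | X_t, ...] = c + sum_i phi_i X_{t+1-i}.
Substitute known values:
  E[X_{t+1} | ...] = (-0.538) * (1)
                   = -0.5380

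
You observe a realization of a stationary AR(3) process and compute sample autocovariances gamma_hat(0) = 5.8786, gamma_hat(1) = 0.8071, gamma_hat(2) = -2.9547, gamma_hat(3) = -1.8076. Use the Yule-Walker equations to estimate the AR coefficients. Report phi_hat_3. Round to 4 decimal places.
\hat\phi_{3} = -0.1830

The Yule-Walker equations for an AR(p) process read, in matrix form,
  Gamma_p phi = r_p,   with   (Gamma_p)_{ij} = gamma(|i - j|),
                       (r_p)_i = gamma(i),   i,j = 1..p.
Substitute the sample gammas (Toeplitz matrix and right-hand side of size 3):
  Gamma_p = [[5.8786, 0.8071, -2.9547], [0.8071, 5.8786, 0.8071], [-2.9547, 0.8071, 5.8786]]
  r_p     = [0.8071, -2.9547, -1.8076]
Written out (R1..R3):
  (R1) 5.8786 phi_1 + 0.8071 phi_2 - 2.9547 phi_3 = 0.8071
  (R2) 0.8071 phi_1 + 5.8786 phi_2 + 0.8071 phi_3 = -2.9547
  (R3) -2.9547 phi_1 + 0.8071 phi_2 + 5.8786 phi_3 = -1.8076
Gaussian elimination:
  R2 <- R2 - (0.8071/5.8786) R1 = R2 - (0.137295) R1:  5.76779 phi_2 + 1.212764 phi_3 = -3.06551
  R3 <- R3 - (-2.9547/5.8786) R1 = R3 - (-0.50262) R1:  1.212764 phi_2 + 4.39351 phi_3 = -1.401936
  R3 <- R3 - (1.212764/5.76779) R2 = R3 - (0.210265) R2:  4.138508 phi_3 = -0.757366
Back-substitution:
  phi_hat_3 = -0.757366 / 4.138508 = -0.183005
  phi_hat_2 = (-3.06551 - (1.212764)(-0.183005)) / 5.76779 = -0.493008
  phi_hat_1 = (0.8071 - (0.8071)(-0.493008) - (-2.9547)(-0.183005)) / 5.8786 = 0.113
So phi_hat = [0.1130, -0.4930, -0.1830].
Therefore phi_hat_3 = -0.1830.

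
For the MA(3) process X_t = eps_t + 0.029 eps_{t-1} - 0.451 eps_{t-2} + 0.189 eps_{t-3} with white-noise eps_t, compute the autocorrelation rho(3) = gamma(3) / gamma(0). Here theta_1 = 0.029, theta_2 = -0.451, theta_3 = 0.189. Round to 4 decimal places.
\rho(3) = 0.1524

For an MA(q) process with theta_0 = 1, the autocovariance is
  gamma(k) = sigma^2 * sum_{i=0..q-k} theta_i * theta_{i+k},
and rho(k) = gamma(k) / gamma(0). Sigma^2 cancels.
  numerator   = (1)*(0.189) = 0.189.
  denominator = (1)^2 + (0.029)^2 + (-0.451)^2 + (0.189)^2 = 1.239963.
  rho(3) = 0.189 / 1.239963 = 0.1524.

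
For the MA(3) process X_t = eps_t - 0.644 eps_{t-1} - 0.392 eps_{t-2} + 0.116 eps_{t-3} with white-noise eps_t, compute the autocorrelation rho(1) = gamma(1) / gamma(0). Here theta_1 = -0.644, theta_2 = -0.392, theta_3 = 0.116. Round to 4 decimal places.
\rho(1) = -0.2763

For an MA(q) process with theta_0 = 1, the autocovariance is
  gamma(k) = sigma^2 * sum_{i=0..q-k} theta_i * theta_{i+k},
and rho(k) = gamma(k) / gamma(0). Sigma^2 cancels.
  numerator   = (1)*(-0.644) + (-0.644)*(-0.392) + (-0.392)*(0.116) = -0.437024.
  denominator = (1)^2 + (-0.644)^2 + (-0.392)^2 + (0.116)^2 = 1.581856.
  rho(1) = -0.437024 / 1.581856 = -0.2763.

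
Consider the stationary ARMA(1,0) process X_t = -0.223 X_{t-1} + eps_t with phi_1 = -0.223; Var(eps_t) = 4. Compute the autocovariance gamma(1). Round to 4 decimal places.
\gamma(1) = -0.9387

Multiply the model equation by X_{t-k} and take expectations. With theta_0 = psi_0 = 1 and psi_j the MA(infinity) weights, this gives
  gamma(k) - sum_i phi_i gamma(k-i) = c_k,
  c_k = sigma^2 * sum_{j=k..q} theta_j psi_{j-k}   (c_k = 0 for k > q),
using gamma(-m) = gamma(m).
Pure AR (q = 0): c_0 = sigma^2 = 4, c_k = 0 for k >= 1.
Equations for k = 0 and k = 1 (AR order 1):
  gamma(0) = phi_1 gamma(1) + c_0
  gamma(1) = phi_1 gamma(0) + c_1
Substituting the second into the first: gamma(0) (1 - phi_1^2) = c_0 + phi_1 c_1, so
  gamma(0) = c_0 / (1 - phi_1^2) = 4 / (1 - (-0.223)^2) = 4 / 0.950271 = 4.209326.
  gamma(1) = phi_1 gamma(0) = (-0.223)(4.209326) = -0.93868.
Therefore gamma(1) = -0.9387 (to 4 decimal places).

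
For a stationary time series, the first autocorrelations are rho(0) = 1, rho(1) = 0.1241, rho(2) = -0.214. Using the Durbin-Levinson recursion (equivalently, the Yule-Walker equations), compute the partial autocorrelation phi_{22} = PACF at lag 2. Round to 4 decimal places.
\phi_{22} = -0.2330

The PACF at lag k is phi_{kk}, the last component of the solution
to the Yule-Walker system G_k phi = r_k where
  (G_k)_{ij} = rho(|i - j|), (r_k)_i = rho(i), i,j = 1..k.
Equivalently, Durbin-Levinson gives phi_{kk} iteratively:
  phi_{11} = rho(1)
  phi_{kk} = [rho(k) - sum_{j=1..k-1} phi_{k-1,j} rho(k-j)]
            / [1 - sum_{j=1..k-1} phi_{k-1,j} rho(j)],
  phi_{k,j} = phi_{k-1,j} - phi_{kk} phi_{k-1,k-j},  j = 1..k-1.
Step k = 1:
  phi_11 = rho(1) = 0.1241.
Step k = 2:
  phi_22 = [rho(2) - phi_11 rho(1)] / [1 - phi_11 rho(1)] = [-0.214 - (0.1241)(0.1241)] / [1 - (0.1241)(0.1241)]
         = -0.22940081 / 0.98459919 = -0.233.
Therefore phi_{22} = -0.2330.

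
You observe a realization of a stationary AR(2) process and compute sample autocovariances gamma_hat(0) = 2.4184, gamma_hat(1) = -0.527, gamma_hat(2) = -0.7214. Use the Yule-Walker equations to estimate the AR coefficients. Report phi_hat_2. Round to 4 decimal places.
\hat\phi_{2} = -0.3630

The Yule-Walker equations for an AR(p) process read, in matrix form,
  Gamma_p phi = r_p,   with   (Gamma_p)_{ij} = gamma(|i - j|),
                       (r_p)_i = gamma(i),   i,j = 1..p.
Substitute the sample gammas (Toeplitz matrix and right-hand side of size 2):
  Gamma_p = [[2.4184, -0.527], [-0.527, 2.4184]]
  r_p     = [-0.527, -0.7214]
Written out:
  2.4184 phi_1 - 0.527 phi_2 = -0.527
  -0.527 phi_1 + 2.4184 phi_2 = -0.7214
Solve by Cramer's rule:
  det = gamma(0)^2 - gamma(1)^2 = (2.4184)^2 - (-0.527)^2 = 5.84865856 - 0.277729 = 5.57092956
  phi_hat_1 = [gamma(1) gamma(0) - gamma(1) gamma(2)] / det = [(-0.527)(2.4184) - (-0.527)(-0.7214)] / 5.57092956 = -1.6546746 / 5.57092956 = -0.297
  phi_hat_2 = [gamma(0) gamma(2) - gamma(1)^2] / det = [(2.4184)(-0.7214) - (-0.527)^2] / 5.57092956 = -2.02236276 / 5.57092956 = -0.363
So phi_hat = [-0.2970, -0.3630].
Therefore phi_hat_2 = -0.3630.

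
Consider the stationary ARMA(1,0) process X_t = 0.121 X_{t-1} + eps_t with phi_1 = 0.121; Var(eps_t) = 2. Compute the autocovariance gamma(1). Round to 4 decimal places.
\gamma(1) = 0.2456

Multiply the model equation by X_{t-k} and take expectations. With theta_0 = psi_0 = 1 and psi_j the MA(infinity) weights, this gives
  gamma(k) - sum_i phi_i gamma(k-i) = c_k,
  c_k = sigma^2 * sum_{j=k..q} theta_j psi_{j-k}   (c_k = 0 for k > q),
using gamma(-m) = gamma(m).
Pure AR (q = 0): c_0 = sigma^2 = 2, c_k = 0 for k >= 1.
Equations for k = 0 and k = 1 (AR order 1):
  gamma(0) = phi_1 gamma(1) + c_0
  gamma(1) = phi_1 gamma(0) + c_1
Substituting the second into the first: gamma(0) (1 - phi_1^2) = c_0 + phi_1 c_1, so
  gamma(0) = c_0 / (1 - phi_1^2) = 2 / (1 - (0.121)^2) = 2 / 0.985359 = 2.029717.
  gamma(1) = phi_1 gamma(0) = (0.121)(2.029717) = 0.245596.
Therefore gamma(1) = 0.2456 (to 4 decimal places).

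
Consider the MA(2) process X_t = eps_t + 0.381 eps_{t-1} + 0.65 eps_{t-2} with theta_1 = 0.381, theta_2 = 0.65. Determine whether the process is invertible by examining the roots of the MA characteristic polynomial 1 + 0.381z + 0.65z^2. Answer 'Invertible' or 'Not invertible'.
\text{Invertible}

The MA(q) characteristic polynomial is P(z) = 1 + 0.381z + 0.65z^2.
Invertibility requires all roots to lie outside the unit circle, i.e. |z| > 1 for every root.
Set 1 + (0.381) z + (0.65) z^2 = 0, i.e. a z^2 + b z + c = 0 with a = 0.65, b = 0.381, c = 1.
Discriminant D = b^2 - 4ac = (0.381)^2 - 4*(0.65)*1 = 0.145161 - (2.6) = -2.454839.
D < 0, so the roots are the complex-conjugate pair z = (-b +/- i sqrt(-D)) / (2a) = -0.2931 +/- 1.2052i.
For a conjugate pair |z|^2 = z * conj(z) = (product of roots) = c/a = 1/(0.65) = 1.538462, so |z| = sqrt(1.538462) = 1.2403 for both roots.
Moduli of all roots: 1.2403, 1.2403.
All moduli strictly greater than 1? Yes.
Verdict: Invertible.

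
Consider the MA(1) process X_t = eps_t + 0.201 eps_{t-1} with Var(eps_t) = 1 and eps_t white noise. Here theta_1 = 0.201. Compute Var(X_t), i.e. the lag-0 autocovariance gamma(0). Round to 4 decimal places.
\gamma(0) = 1.0404

For an MA(q) process X_t = eps_t + sum_i theta_i eps_{t-i} with
Var(eps_t) = sigma^2, the variance is
  gamma(0) = sigma^2 * (1 + sum_i theta_i^2).
  sum_i theta_i^2 = (0.201)^2 = 0.040401.
  gamma(0) = 1 * (1 + 0.040401) = 1 * 1.040401 = 1.040401, which rounds to 1.0404.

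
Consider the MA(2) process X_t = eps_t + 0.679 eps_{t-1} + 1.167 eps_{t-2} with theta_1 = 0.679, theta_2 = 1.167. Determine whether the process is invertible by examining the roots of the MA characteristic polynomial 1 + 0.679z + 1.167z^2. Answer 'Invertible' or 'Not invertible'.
\text{Not invertible}

The MA(q) characteristic polynomial is P(z) = 1 + 0.679z + 1.167z^2.
Invertibility requires all roots to lie outside the unit circle, i.e. |z| > 1 for every root.
Set 1 + (0.679) z + (1.167) z^2 = 0, i.e. a z^2 + b z + c = 0 with a = 1.167, b = 0.679, c = 1.
Discriminant D = b^2 - 4ac = (0.679)^2 - 4*(1.167)*1 = 0.461041 - (4.668) = -4.206959.
D < 0, so the roots are the complex-conjugate pair z = (-b +/- i sqrt(-D)) / (2a) = -0.2909 +/- 0.8788i.
For a conjugate pair |z|^2 = z * conj(z) = (product of roots) = c/a = 1/(1.167) = 0.856898, so |z| = sqrt(0.856898) = 0.9257 for both roots.
Moduli of all roots: 0.9257, 0.9257.
All moduli strictly greater than 1? No.
Verdict: Not invertible.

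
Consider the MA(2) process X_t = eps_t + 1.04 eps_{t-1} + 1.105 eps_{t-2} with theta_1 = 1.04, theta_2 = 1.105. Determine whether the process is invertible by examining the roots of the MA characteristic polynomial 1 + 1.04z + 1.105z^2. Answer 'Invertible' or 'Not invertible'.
\text{Not invertible}

The MA(q) characteristic polynomial is P(z) = 1 + 1.04z + 1.105z^2.
Invertibility requires all roots to lie outside the unit circle, i.e. |z| > 1 for every root.
Set 1 + (1.04) z + (1.105) z^2 = 0, i.e. a z^2 + b z + c = 0 with a = 1.105, b = 1.04, c = 1.
Discriminant D = b^2 - 4ac = (1.04)^2 - 4*(1.105)*1 = 1.0816 - (4.42) = -3.3384.
D < 0, so the roots are the complex-conjugate pair z = (-b +/- i sqrt(-D)) / (2a) = -0.4706 +/- 0.8268i.
For a conjugate pair |z|^2 = z * conj(z) = (product of roots) = c/a = 1/(1.105) = 0.904977, so |z| = sqrt(0.904977) = 0.9513 for both roots.
Moduli of all roots: 0.9513, 0.9513.
All moduli strictly greater than 1? No.
Verdict: Not invertible.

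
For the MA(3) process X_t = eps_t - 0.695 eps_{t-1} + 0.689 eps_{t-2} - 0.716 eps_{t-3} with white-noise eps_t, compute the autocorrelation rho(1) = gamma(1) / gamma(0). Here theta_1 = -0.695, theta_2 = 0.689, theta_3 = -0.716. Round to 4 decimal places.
\rho(1) = -0.6749

For an MA(q) process with theta_0 = 1, the autocovariance is
  gamma(k) = sigma^2 * sum_{i=0..q-k} theta_i * theta_{i+k},
and rho(k) = gamma(k) / gamma(0). Sigma^2 cancels.
  numerator   = (1)*(-0.695) + (-0.695)*(0.689) + (0.689)*(-0.716) = -1.667179.
  denominator = (1)^2 + (-0.695)^2 + (0.689)^2 + (-0.716)^2 = 2.470402.
  rho(1) = -1.667179 / 2.470402 = -0.6749.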